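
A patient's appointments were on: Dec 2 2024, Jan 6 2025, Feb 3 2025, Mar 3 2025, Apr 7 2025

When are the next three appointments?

May 5 2025, Jun 2 2025, Jul 7 2025

All dates are Mondays, 35, 28, 28, 35 days apart.
Specifically, the 1st Monday of each month.
May 2025 — 1st Monday is May 5 2025.
1st Monday of June 2025: Jun 2 2025.
July 2025 — 1st Monday is Jul 7 2025.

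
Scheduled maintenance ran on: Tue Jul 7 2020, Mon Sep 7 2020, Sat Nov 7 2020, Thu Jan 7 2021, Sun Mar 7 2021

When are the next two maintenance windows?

Fri May 7 2021, Wed Jul 7 2021

The day-of-month is always 7 (62, 61, 61, 59 days between events).
So this recurs on the 7th of every 2 months.
Next: May 2021 → Fri May 7 2021.
July 2021: Wed Jul 7 2021.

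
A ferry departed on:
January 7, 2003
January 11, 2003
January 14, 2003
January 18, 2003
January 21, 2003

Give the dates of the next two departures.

January 25, 2003; January 28, 2003

Every event lands on a Tuesday or Saturday (gaps cycle 4, 3, 4, 3).
So the schedule is: every Tuesday and Saturday.
The following Saturday is January 25, 2003.
The following Tuesday is January 28, 2003.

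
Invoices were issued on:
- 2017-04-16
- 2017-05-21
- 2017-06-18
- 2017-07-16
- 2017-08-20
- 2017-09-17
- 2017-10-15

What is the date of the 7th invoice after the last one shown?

2018-05-20

Gaps: 35, 28, 28, 35, 28, 28 days — a mix of 28 and 35. Every date is a Sunday.
Each is the 3rd Sunday of its month.
3rd Sunday of November 2017: 2017-11-19.
December 2017 — 3rd Sunday is 2017-12-17.
3rd Sunday of January 2018: 2018-01-21.
February 2018 — 3rd Sunday is 2018-02-18.
3rd Sunday of March 2018: 2018-03-18.
April 2018 — 3rd Sunday is 2018-04-15.
3rd Sunday of May 2018: 2018-05-20.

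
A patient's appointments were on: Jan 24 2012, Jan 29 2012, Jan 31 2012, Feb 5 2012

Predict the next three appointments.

The gap pattern 5, 2, 5 repeats every 2 events.
These are the Tuesdays and Sundays of each week.
The following Tuesday is Feb 7 2012.
The following Sunday is Feb 12 2012.
The following Tuesday is Feb 14 2012.

Feb 7 2012, Feb 12 2012, Feb 14 2012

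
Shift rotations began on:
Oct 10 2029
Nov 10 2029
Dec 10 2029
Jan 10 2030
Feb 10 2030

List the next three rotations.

Mar 10 2030, Apr 10 2030, May 10 2030

Each date is the 10th; the gaps (31, 30, 31, 31) track the month lengths.
The rule is the 10th of each month.
Next: March 2030 → Mar 10 2030.
Next: April 2030 → Apr 10 2030.
May 2030: May 10 2030.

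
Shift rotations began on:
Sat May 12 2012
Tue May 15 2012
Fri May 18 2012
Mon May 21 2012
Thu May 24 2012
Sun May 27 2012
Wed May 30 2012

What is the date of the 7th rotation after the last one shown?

The spacing is 3, 3, 3, 3, 3, 3 days — always 3 days.
Wed May 30 2012 + 3 days = Sat Jun 2 2012.
Sat Jun 2 2012 + 3 days = Tue Jun 5 2012.
Tue Jun 5 2012 + 3 days = Fri Jun 8 2012.
Fri Jun 8 2012 + 3 days = Mon Jun 11 2012.
Mon Jun 11 2012 + 3 days = Thu Jun 14 2012.
Thu Jun 14 2012 + 3 days = Sun Jun 17 2012.
Sun Jun 17 2012 + 3 days = Wed Jun 20 2012.

Wed Jun 20 2012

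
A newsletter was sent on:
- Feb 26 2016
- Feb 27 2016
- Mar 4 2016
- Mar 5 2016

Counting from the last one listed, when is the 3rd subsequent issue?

Mar 18 2016

The gap pattern 1, 6, 1 repeats every 2 events.
These are the Fridays and Saturdays of each week.
Next Friday: Mar 11 2016.
Next Saturday: Mar 12 2016.
The following Friday is Mar 18 2016.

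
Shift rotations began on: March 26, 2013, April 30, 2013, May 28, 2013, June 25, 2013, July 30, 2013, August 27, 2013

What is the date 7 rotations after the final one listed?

March 25, 2014

Every date is a Tuesday; gaps 35, 28, 28, 35, 28 days.
Each is the last Tuesday of its month (at least one falls on the 29th or later, ruling out '4th Tuesday').
Last Tuesday of September 2013: September 24, 2013.
Last Tuesday of October 2013: October 29, 2013.
November 2013 ends with Tuesday November 26, 2013.
Last Tuesday of December 2013: December 31, 2013.
Last Tuesday of January 2014: January 28, 2014.
Last Tuesday of February 2014: February 25, 2014.
Last Tuesday of March 2014: March 25, 2014.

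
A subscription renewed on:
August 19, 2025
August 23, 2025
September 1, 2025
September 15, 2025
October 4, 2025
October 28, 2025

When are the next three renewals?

November 26, 2025; December 30, 2025; February 7, 2026

Gaps: 4, 9, 14, 19, 24 days — each gap is 5 larger than the previous one.
Next gap: 29 days. October 28, 2025 + 29 days = November 26, 2025.
Next gap: 34 days. November 26, 2025 + 34 days = December 30, 2025.
Next gap: 39 days. December 30, 2025 + 39 days = February 7, 2026.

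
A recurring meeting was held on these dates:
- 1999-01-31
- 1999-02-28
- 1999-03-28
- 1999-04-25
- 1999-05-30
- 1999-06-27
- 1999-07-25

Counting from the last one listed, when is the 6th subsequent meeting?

All Sundays; the gaps (28, 28, 28, 35, 28, 28) vary with month length.
This is the last Sunday of each month.
Last Sunday of August 1999: 1999-08-29.
September 1999 ends with Sunday 1999-09-26.
October 1999 ends with Sunday 1999-10-31.
November 1999 ends with Sunday 1999-11-28.
December 1999 ends with Sunday 1999-12-26.
Last Sunday of January 2000: 2000-01-30.

2000-01-30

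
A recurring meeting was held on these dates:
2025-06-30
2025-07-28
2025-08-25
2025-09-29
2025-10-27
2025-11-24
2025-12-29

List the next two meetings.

All Mondays; the gaps (28, 28, 35, 28, 28, 35) vary with month length.
This is the last Monday of each month.
January 2026 ends with Monday 2026-01-26.
Last Monday of February 2026: 2026-02-23.

2026-01-26, 2026-02-23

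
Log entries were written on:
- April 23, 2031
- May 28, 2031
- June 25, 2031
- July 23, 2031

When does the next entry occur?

August 27, 2031

Gaps: 35, 28, 28 days — a mix of 28 and 35. Every date is a Wednesday.
Each is the 4th Wednesday of its month.
August 2031 — 4th Wednesday is August 27, 2031.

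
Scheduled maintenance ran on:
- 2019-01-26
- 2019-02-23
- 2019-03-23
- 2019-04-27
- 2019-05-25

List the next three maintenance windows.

All dates are Saturdays, 28, 28, 35, 28 days apart.
Specifically, the 4th Saturday of each month.
4th Saturday of June 2019: 2019-06-22.
4th Saturday of July 2019: 2019-07-27.
4th Saturday of August 2019: 2019-08-24.

2019-06-22, 2019-07-27, 2019-08-24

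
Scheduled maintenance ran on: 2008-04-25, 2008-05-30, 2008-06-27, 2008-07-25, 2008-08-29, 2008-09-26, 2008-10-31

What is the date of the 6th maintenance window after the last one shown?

2009-04-24

These are Fridays with 35, 28, 28, 35, 28, 35-day gaps.
Each is the final Friday of its month — 2008-05-30 is past the 28th, so '4th Friday' doesn't fit.
November 2008 ends with Friday 2008-11-28.
December 2008 ends with Friday 2008-12-26.
Last Friday of January 2009: 2009-01-30.
February 2009 ends with Friday 2009-02-27.
Last Friday of March 2009: 2009-03-27.
Last Friday of April 2009: 2009-04-24.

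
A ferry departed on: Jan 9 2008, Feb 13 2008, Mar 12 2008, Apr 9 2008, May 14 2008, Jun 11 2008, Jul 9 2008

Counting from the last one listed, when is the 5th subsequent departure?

Dec 10 2008

All dates are Wednesdays, 35, 28, 28, 35, 28, 28 days apart.
Specifically, the 2nd Wednesday of each month.
2nd Wednesday of August 2008: Aug 13 2008.
September 2008 — 2nd Wednesday is Sep 10 2008.
October 2008 — 2nd Wednesday is Oct 8 2008.
2nd Wednesday of November 2008: Nov 12 2008.
December 2008 — 2nd Wednesday is Dec 10 2008.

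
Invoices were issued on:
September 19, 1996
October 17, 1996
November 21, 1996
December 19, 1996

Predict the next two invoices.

January 16, 1997; February 20, 1997

Gaps: 28, 35, 28 days — a mix of 28 and 35. Every date is a Thursday.
Each is the 3rd Thursday of its month.
3rd Thursday of January 1997: January 16, 1997.
3rd Thursday of February 1997: February 20, 1997.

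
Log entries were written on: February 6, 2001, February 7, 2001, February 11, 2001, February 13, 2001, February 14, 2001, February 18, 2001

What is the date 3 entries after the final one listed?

The gap pattern 1, 4, 2, 1, 4 repeats every 3 events.
These are the Tuesdays, Wednesdays and Sundays of each week.
Next Tuesday: February 20, 2001.
Next Wednesday: February 21, 2001.
The following Sunday is February 25, 2001.

February 25, 2001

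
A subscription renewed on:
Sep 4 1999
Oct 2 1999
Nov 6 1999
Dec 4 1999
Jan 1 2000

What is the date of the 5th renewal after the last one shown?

Jun 3 2000

Gaps: 28, 35, 28, 28 days — a mix of 28 and 35. Every date is a Saturday.
Each is the 1st Saturday of its month.
1st Saturday of February 2000: Feb 5 2000.
1st Saturday of March 2000: Mar 4 2000.
April 2000 — 1st Saturday is Apr 1 2000.
1st Saturday of May 2000: May 6 2000.
1st Saturday of June 2000: Jun 3 2000.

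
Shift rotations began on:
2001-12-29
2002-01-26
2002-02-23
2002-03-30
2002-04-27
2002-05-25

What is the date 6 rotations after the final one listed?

These are Saturdays with 28, 28, 35, 28, 28-day gaps.
Each is the final Saturday of its month — 2001-12-29 is past the 28th, so '4th Saturday' doesn't fit.
Last Saturday of June 2002: 2002-06-29.
July 2002 ends with Saturday 2002-07-27.
August 2002 ends with Saturday 2002-08-31.
Last Saturday of September 2002: 2002-09-28.
October 2002 ends with Saturday 2002-10-26.
Last Saturday of November 2002: 2002-11-30.

2002-11-30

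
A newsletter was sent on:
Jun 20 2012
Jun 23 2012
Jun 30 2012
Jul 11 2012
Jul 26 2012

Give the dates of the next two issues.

Aug 14 2012, Sep 6 2012

Gaps: 3, 7, 11, 15 days — each gap is 4 larger than the previous one.
Next gap: 19 days. Jul 26 2012 + 19 days = Aug 14 2012.
Next gap: 23 days. Aug 14 2012 + 23 days = Sep 6 2012.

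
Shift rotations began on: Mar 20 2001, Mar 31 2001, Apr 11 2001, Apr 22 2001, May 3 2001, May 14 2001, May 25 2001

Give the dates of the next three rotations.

Jun 5 2001, Jun 16 2001, Jun 27 2001

Gaps between consecutive events: 11, 11, 11, 11, 11, 11 days — a constant 11-day interval.
May 25 2001 + 11 days = Jun 5 2001.
Jun 5 2001 + 11 days = Jun 16 2001.
Jun 16 2001 + 11 days = Jun 27 2001.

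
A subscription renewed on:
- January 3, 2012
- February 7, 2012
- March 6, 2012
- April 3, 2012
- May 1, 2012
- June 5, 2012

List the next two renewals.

These are Tuesdays at 28- or 35-day spacing (35, 28, 28, 28, 35).
The pattern: 1st Tuesday of the month.
1st Tuesday of July 2012: July 3, 2012.
August 2012 — 1st Tuesday is August 7, 2012.

July 3, 2012; August 7, 2012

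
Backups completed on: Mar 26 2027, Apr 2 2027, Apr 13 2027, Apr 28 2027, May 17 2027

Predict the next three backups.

Intervals are 7, 11, 15, 19 days — an arithmetic progression with common difference 4.
Next gap: 23 days. May 17 2027 + 23 days = Jun 9 2027.
Next gap: 27 days. Jun 9 2027 + 27 days = Jul 6 2027.
Next gap: 31 days. Jul 6 2027 + 31 days = Aug 6 2027.

Jun 9 2027, Jul 6 2027, Aug 6 2027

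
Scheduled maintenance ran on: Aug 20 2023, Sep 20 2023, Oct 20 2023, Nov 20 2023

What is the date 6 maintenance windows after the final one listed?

Each date is the 20th; the gaps (31, 30, 31) track the month lengths.
The rule is the 20th of each month.
December 2023: Dec 20 2023.
January 2024: Jan 20 2024.
February 2024: Feb 20 2024.
Next: March 2024 → Mar 20 2024.
April 2024: Apr 20 2024.
May 2024: May 20 2024.

May 20 2024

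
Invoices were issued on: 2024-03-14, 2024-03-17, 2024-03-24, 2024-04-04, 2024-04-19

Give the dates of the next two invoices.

Gaps: 3, 7, 11, 15 days — each gap is 4 larger than the previous one.
Next gap: 19 days. 2024-04-19 + 19 days = 2024-05-08.
Next gap: 23 days. 2024-05-08 + 23 days = 2024-05-31.

2024-05-08, 2024-05-31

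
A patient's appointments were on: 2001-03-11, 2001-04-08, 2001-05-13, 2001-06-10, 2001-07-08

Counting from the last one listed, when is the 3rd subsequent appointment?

2001-10-14

These are Sundays at 28- or 35-day spacing (28, 35, 28, 28).
The pattern: 2nd Sunday of the month.
August 2001 — 2nd Sunday is 2001-08-12.
2nd Sunday of September 2001: 2001-09-09.
October 2001 — 2nd Sunday is 2001-10-14.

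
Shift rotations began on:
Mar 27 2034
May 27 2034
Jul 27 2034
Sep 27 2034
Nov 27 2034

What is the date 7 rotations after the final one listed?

Jan 27 2036

The day-of-month is always 27 (61, 61, 62, 61 days between events).
So this recurs on the 27th of every 2 months.
Next: January 2035 → Jan 27 2035.
Next: March 2035 → Mar 27 2035.
May 2035: May 27 2035.
Next: July 2035 → Jul 27 2035.
Next: September 2035 → Sep 27 2035.
Next: November 2035 → Nov 27 2035.
Next: January 2036 → Jan 27 2036.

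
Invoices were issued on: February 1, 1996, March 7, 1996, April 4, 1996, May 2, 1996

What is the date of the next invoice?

June 6, 1996

These are Thursdays at 28- or 35-day spacing (35, 28, 28).
The pattern: 1st Thursday of the month.
1st Thursday of June 1996: June 6, 1996.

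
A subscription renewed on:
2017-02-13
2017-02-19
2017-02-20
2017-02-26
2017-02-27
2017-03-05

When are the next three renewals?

2017-03-06, 2017-03-12, 2017-03-13

Every event lands on a Monday or Sunday (gaps cycle 6, 1, 6, 1, 6).
So the schedule is: every Monday and Sunday.
The following Monday is 2017-03-06.
The following Sunday is 2017-03-12.
Next Monday: 2017-03-13.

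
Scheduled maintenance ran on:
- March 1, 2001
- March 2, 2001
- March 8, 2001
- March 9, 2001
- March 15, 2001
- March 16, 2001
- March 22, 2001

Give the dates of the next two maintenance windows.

March 23, 2001; March 29, 2001

The gap pattern 1, 6, 1, 6, 1, 6 repeats every 2 events.
These are the Thursdays and Fridays of each week.
The following Friday is March 23, 2001.
The following Thursday is March 29, 2001.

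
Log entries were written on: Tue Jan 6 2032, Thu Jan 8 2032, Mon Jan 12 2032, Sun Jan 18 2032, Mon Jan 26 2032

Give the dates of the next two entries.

Gaps: 2, 4, 6, 8 days — each gap is 2 larger than the previous one.
Next gap: 10 days. Mon Jan 26 2032 + 10 days = Thu Feb 5 2032.
Next gap: 12 days. Thu Feb 5 2032 + 12 days = Tue Feb 17 2032.

Thu Feb 5 2032, Tue Feb 17 2032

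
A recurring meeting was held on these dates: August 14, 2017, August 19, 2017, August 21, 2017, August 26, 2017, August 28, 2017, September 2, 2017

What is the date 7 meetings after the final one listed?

The gap pattern 5, 2, 5, 2, 5 repeats every 2 events.
These are the Mondays and Saturdays of each week.
Next Monday: September 4, 2017.
The following Saturday is September 9, 2017.
Next Monday: September 11, 2017.
The following Saturday is September 16, 2017.
Next Monday: September 18, 2017.
Next Saturday: September 23, 2017.
The following Monday is September 25, 2017.

September 25, 2017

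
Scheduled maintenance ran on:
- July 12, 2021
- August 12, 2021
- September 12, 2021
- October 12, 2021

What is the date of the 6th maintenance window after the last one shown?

April 12, 2022

Each date is the 12th; the gaps (31, 31, 30) track the month lengths.
The rule is the 12th of each month.
Next: November 2021 → November 12, 2021.
December 2021: December 12, 2021.
January 2022: January 12, 2022.
February 2022: February 12, 2022.
Next: March 2022 → March 12, 2022.
April 2022: April 12, 2022.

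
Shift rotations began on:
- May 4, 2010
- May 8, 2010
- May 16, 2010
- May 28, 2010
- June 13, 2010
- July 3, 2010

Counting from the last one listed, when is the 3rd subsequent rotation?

September 25, 2010

Intervals are 4, 8, 12, 16, 20 days — an arithmetic progression with common difference 4.
Next gap: 24 days. July 3, 2010 + 24 days = July 27, 2010.
Next gap: 28 days. July 27, 2010 + 28 days = August 24, 2010.
Next gap: 32 days. August 24, 2010 + 32 days = September 25, 2010.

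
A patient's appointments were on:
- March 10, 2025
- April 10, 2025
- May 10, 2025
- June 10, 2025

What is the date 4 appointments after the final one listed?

The day-of-month is always 10 (31, 30, 31 days between events).
So this recurs on the 10th of each month.
July 2025: July 10, 2025.
Next: August 2025 → August 10, 2025.
September 2025: September 10, 2025.
October 2025: October 10, 2025.

October 10, 2025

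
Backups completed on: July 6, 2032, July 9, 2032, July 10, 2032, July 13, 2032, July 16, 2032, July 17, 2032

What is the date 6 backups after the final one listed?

July 31, 2032

The gap pattern 3, 1, 3, 3, 1 repeats every 3 events.
These are the Tuesdays, Fridays and Saturdays of each week.
The following Tuesday is July 20, 2032.
The following Friday is July 23, 2032.
The following Saturday is July 24, 2032.
Next Tuesday: July 27, 2032.
The following Friday is July 30, 2032.
The following Saturday is July 31, 2032.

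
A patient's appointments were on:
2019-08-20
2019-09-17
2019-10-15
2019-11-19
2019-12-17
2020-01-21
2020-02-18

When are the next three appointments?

2020-03-17, 2020-04-21, 2020-05-19

Gaps: 28, 28, 35, 28, 35, 28 days — a mix of 28 and 35. Every date is a Tuesday.
Each is the 3rd Tuesday of its month.
March 2020 — 3rd Tuesday is 2020-03-17.
3rd Tuesday of April 2020: 2020-04-21.
May 2020 — 3rd Tuesday is 2020-05-19.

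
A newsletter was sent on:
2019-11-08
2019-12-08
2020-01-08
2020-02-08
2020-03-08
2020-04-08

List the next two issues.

2020-05-08, 2020-06-08

The day-of-month is always 8 (30, 31, 31, 29, 31 days between events).
So this recurs on the 8th of each month.
Next: May 2020 → 2020-05-08.
Next: June 2020 → 2020-06-08.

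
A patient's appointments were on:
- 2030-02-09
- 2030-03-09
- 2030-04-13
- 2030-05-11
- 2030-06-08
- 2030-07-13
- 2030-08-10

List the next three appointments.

These are Saturdays at 28- or 35-day spacing (28, 35, 28, 28, 35, 28).
The pattern: 2nd Saturday of the month.
September 2030 — 2nd Saturday is 2030-09-14.
October 2030 — 2nd Saturday is 2030-10-12.
November 2030 — 2nd Saturday is 2030-11-09.

2030-09-14, 2030-10-12, 2030-11-09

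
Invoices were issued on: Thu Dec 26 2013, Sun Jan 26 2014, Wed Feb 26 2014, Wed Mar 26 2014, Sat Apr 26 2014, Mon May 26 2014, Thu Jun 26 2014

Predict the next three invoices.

The day-of-month is always 26 (31, 31, 28, 31, 30, 31 days between events).
So this recurs on the 26th of each month.
July 2014: Sat Jul 26 2014.
August 2014: Tue Aug 26 2014.
September 2014: Fri Sep 26 2014.

Sat Jul 26 2014, Tue Aug 26 2014, Fri Sep 26 2014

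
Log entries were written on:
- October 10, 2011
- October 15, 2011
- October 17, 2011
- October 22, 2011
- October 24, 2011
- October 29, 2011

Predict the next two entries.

October 31, 2011; November 5, 2011

Every event lands on a Monday or Saturday (gaps cycle 5, 2, 5, 2, 5).
So the schedule is: every Monday and Saturday.
The following Monday is October 31, 2011.
The following Saturday is November 5, 2011.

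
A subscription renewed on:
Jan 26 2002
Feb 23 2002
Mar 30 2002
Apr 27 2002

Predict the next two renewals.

Every date is a Saturday; gaps 28, 35, 28 days.
Each is the last Saturday of its month (at least one falls on the 29th or later, ruling out '4th Saturday').
May 2002 ends with Saturday May 25 2002.
June 2002 ends with Saturday Jun 29 2002.

May 25 2002, Jun 29 2002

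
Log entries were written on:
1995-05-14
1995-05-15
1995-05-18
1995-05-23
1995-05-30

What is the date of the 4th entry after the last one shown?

Gaps: 1, 3, 5, 7 days — each gap is 2 larger than the previous one.
Next gap: 9 days. 1995-05-30 + 9 days = 1995-06-08.
Next gap: 11 days. 1995-06-08 + 11 days = 1995-06-19.
Next gap: 13 days. 1995-06-19 + 13 days = 1995-07-02.
Next gap: 15 days. 1995-07-02 + 15 days = 1995-07-17.

1995-07-17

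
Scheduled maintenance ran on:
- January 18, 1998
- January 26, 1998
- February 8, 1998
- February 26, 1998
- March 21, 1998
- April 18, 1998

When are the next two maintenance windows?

The spacing grows by 5 each time: 8, 13, 18, 23, 28 days.
Next gap: 33 days. April 18, 1998 + 33 days = May 21, 1998.
Next gap: 38 days. May 21, 1998 + 38 days = June 28, 1998.

May 21, 1998; June 28, 1998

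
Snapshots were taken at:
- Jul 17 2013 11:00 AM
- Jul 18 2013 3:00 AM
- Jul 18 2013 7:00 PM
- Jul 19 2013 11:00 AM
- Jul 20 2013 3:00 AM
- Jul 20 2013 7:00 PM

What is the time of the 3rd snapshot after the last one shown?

The interval is a steady 16 hours (16, 16, 16, 16, 16).
Jul 20 2013 7:00 PM + 16 h = Jul 21 2013 11:00 AM.
Jul 21 2013 11:00 AM + 16 h = Jul 22 2013 3:00 AM.
Jul 22 2013 3:00 AM + 16 h = Jul 22 2013 7:00 PM.

Jul 22 2013 7:00 PM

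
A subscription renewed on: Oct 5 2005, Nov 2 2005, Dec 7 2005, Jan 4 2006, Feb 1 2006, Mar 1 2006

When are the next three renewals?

These are Wednesdays at 28- or 35-day spacing (28, 35, 28, 28, 28).
The pattern: 1st Wednesday of the month.
1st Wednesday of April 2006: Apr 5 2006.
May 2006 — 1st Wednesday is May 3 2006.
June 2006 — 1st Wednesday is Jun 7 2006.

Apr 5 2006, May 3 2006, Jun 7 2006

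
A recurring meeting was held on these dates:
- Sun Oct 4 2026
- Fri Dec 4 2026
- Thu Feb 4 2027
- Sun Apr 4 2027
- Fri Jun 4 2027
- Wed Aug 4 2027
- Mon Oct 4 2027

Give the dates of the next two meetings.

Sat Dec 4 2027, Fri Feb 4 2028

Each date is the 4th; the gaps (61, 62, 59, 61, 61, 61) track the month lengths.
The rule is the 4th of every 2 months.
December 2027: Sat Dec 4 2027.
Next: February 2028 → Fri Feb 4 2028.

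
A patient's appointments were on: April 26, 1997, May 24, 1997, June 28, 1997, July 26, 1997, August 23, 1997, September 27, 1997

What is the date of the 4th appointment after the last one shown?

These are Saturdays at 28- or 35-day spacing (28, 35, 28, 28, 35).
The pattern: 4th Saturday of the month.
October 1997 — 4th Saturday is October 25, 1997.
4th Saturday of November 1997: November 22, 1997.
December 1997 — 4th Saturday is December 27, 1997.
January 1998 — 4th Saturday is January 24, 1998.

January 24, 1998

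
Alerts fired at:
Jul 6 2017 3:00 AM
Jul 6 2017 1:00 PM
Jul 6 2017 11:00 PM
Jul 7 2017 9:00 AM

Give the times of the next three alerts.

The interval is a steady 10 hours (10, 10, 10).
Jul 7 2017 9:00 AM + 10 h = Jul 7 2017 7:00 PM.
Jul 7 2017 7:00 PM + 10 h = Jul 8 2017 5:00 AM.
Jul 8 2017 5:00 AM + 10 h = Jul 8 2017 3:00 PM.

Jul 7 2017 7:00 PM, Jul 8 2017 5:00 AM, Jul 8 2017 3:00 PM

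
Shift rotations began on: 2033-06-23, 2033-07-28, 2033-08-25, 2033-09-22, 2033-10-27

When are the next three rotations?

Gaps: 35, 28, 28, 35 days — a mix of 28 and 35. Every date is a Thursday.
Each is the 4th Thursday of its month.
November 2033 — 4th Thursday is 2033-11-24.
December 2033 — 4th Thursday is 2033-12-22.
January 2034 — 4th Thursday is 2034-01-26.

2033-11-24, 2033-12-22, 2034-01-26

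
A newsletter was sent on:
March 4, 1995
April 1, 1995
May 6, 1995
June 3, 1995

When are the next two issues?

Gaps: 28, 35, 28 days — a mix of 28 and 35. Every date is a Saturday.
Each is the 1st Saturday of its month.
1st Saturday of July 1995: July 1, 1995.
1st Saturday of August 1995: August 5, 1995.

July 1, 1995; August 5, 1995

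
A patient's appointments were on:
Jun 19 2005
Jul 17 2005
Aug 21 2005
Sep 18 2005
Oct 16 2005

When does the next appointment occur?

All dates are Sundays, 28, 35, 28, 28 days apart.
Specifically, the 3rd Sunday of each month.
3rd Sunday of November 2005: Nov 20 2005.

Nov 20 2005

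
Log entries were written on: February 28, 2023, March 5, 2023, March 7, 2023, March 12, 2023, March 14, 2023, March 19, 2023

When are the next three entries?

The gap pattern 5, 2, 5, 2, 5 repeats every 2 events.
These are the Tuesdays and Sundays of each week.
The following Tuesday is March 21, 2023.
The following Sunday is March 26, 2023.
The following Tuesday is March 28, 2023.

March 21, 2023; March 26, 2023; March 28, 2023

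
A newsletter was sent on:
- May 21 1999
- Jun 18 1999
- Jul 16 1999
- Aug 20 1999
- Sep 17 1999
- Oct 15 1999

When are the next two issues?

Nov 19 1999, Dec 17 1999

These are Fridays at 28- or 35-day spacing (28, 28, 35, 28, 28).
The pattern: 3rd Friday of the month.
3rd Friday of November 1999: Nov 19 1999.
3rd Friday of December 1999: Dec 17 1999.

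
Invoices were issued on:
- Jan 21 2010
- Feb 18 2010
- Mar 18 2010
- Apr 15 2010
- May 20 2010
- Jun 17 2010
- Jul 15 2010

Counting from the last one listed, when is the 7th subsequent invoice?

Gaps: 28, 28, 28, 35, 28, 28 days — a mix of 28 and 35. Every date is a Thursday.
Each is the 3rd Thursday of its month.
August 2010 — 3rd Thursday is Aug 19 2010.
3rd Thursday of September 2010: Sep 16 2010.
3rd Thursday of October 2010: Oct 21 2010.
3rd Thursday of November 2010: Nov 18 2010.
December 2010 — 3rd Thursday is Dec 16 2010.
3rd Thursday of January 2011: Jan 20 2011.
3rd Thursday of February 2011: Feb 17 2011.

Feb 17 2011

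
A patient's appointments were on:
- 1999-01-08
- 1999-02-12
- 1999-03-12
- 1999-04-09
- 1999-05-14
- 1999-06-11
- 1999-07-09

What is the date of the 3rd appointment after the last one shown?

All dates are Fridays, 35, 28, 28, 35, 28, 28 days apart.
Specifically, the 2nd Friday of each month.
August 1999 — 2nd Friday is 1999-08-13.
September 1999 — 2nd Friday is 1999-09-10.
October 1999 — 2nd Friday is 1999-10-08.

1999-10-08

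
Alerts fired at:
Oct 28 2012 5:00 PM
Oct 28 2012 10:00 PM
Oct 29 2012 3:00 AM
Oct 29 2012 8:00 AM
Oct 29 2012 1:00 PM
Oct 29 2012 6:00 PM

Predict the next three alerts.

Oct 29 2012 11:00 PM, Oct 30 2012 4:00 AM, Oct 30 2012 9:00 AM

The interval is a steady 5 hours (5, 5, 5, 5, 5).
Oct 29 2012 6:00 PM + 5 h = Oct 29 2012 11:00 PM.
Oct 29 2012 11:00 PM + 5 h = Oct 30 2012 4:00 AM.
Oct 30 2012 4:00 AM + 5 h = Oct 30 2012 9:00 AM.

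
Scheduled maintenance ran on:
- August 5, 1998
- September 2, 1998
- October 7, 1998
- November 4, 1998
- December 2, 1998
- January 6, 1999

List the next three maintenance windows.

All dates are Wednesdays, 28, 35, 28, 28, 35 days apart.
Specifically, the 1st Wednesday of each month.
February 1999 — 1st Wednesday is February 3, 1999.
1st Wednesday of March 1999: March 3, 1999.
April 1999 — 1st Wednesday is April 7, 1999.

February 3, 1999; March 3, 1999; April 7, 1999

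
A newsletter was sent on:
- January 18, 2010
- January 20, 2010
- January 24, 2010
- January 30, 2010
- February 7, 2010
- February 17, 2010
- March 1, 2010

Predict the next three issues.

The spacing grows by 2 each time: 2, 4, 6, 8, 10, 12 days.
Next gap: 14 days. March 1, 2010 + 14 days = March 15, 2010.
Next gap: 16 days. March 15, 2010 + 16 days = March 31, 2010.
Next gap: 18 days. March 31, 2010 + 18 days = April 18, 2010.

March 15, 2010; March 31, 2010; April 18, 2010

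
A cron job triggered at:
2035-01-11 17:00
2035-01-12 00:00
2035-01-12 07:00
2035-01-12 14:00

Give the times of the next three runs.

2035-01-12 21:00, 2035-01-13 04:00, 2035-01-13 11:00

The interval is a steady 7 hours (7, 7, 7).
2035-01-12 14:00 + 7 h = 2035-01-12 21:00.
2035-01-12 21:00 + 7 h = 2035-01-13 04:00.
2035-01-13 04:00 + 7 h = 2035-01-13 11:00.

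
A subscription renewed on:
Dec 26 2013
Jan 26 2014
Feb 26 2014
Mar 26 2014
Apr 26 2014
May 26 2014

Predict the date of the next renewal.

Each date is the 26th; the gaps (31, 31, 28, 31, 30) track the month lengths.
The rule is the 26th of each month.
June 2014: Jun 26 2014.

Jun 26 2014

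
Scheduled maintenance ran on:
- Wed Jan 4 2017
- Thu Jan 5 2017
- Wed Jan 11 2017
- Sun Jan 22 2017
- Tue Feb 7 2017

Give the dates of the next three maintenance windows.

Tue Feb 28 2017, Sun Mar 26 2017, Wed Apr 26 2017

The spacing grows by 5 each time: 1, 6, 11, 16 days.
Next gap: 21 days. Tue Feb 7 2017 + 21 days = Tue Feb 28 2017.
Next gap: 26 days. Tue Feb 28 2017 + 26 days = Sun Mar 26 2017.
Next gap: 31 days. Sun Mar 26 2017 + 31 days = Wed Apr 26 2017.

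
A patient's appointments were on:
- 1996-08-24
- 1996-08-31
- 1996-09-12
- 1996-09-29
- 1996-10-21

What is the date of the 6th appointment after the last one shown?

Gaps: 7, 12, 17, 22 days — each gap is 5 larger than the previous one.
Next gap: 27 days. 1996-10-21 + 27 days = 1996-11-17.
Next gap: 32 days. 1996-11-17 + 32 days = 1996-12-19.
Next gap: 37 days. 1996-12-19 + 37 days = 1997-01-25.
Next gap: 42 days. 1997-01-25 + 42 days = 1997-03-08.
Next gap: 47 days. 1997-03-08 + 47 days = 1997-04-24.
Next gap: 52 days. 1997-04-24 + 52 days = 1997-06-15.

1997-06-15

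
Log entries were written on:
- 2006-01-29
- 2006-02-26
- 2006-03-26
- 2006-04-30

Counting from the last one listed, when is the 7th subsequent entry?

2006-11-26

All Sundays; the gaps (28, 28, 35) vary with month length.
This is the last Sunday of each month.
Last Sunday of May 2006: 2006-05-28.
Last Sunday of June 2006: 2006-06-25.
July 2006 ends with Sunday 2006-07-30.
Last Sunday of August 2006: 2006-08-27.
September 2006 ends with Sunday 2006-09-24.
Last Sunday of October 2006: 2006-10-29.
Last Sunday of November 2006: 2006-11-26.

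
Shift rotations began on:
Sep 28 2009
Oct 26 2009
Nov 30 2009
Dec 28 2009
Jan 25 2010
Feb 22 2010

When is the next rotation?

Mar 29 2010

All Mondays; the gaps (28, 35, 28, 28, 28) vary with month length.
This is the last Monday of each month.
Last Monday of March 2010: Mar 29 2010.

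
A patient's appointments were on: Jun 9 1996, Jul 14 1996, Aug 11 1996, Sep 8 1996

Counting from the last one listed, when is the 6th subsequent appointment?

All dates are Sundays, 35, 28, 28 days apart.
Specifically, the 2nd Sunday of each month.
October 1996 — 2nd Sunday is Oct 13 1996.
November 1996 — 2nd Sunday is Nov 10 1996.
2nd Sunday of December 1996: Dec 8 1996.
January 1997 — 2nd Sunday is Jan 12 1997.
2nd Sunday of February 1997: Feb 9 1997.
March 1997 — 2nd Sunday is Mar 9 1997.

Mar 9 1997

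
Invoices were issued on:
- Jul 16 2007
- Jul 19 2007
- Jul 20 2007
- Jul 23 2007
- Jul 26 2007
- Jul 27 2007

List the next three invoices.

Gaps: 3, 1, 3, 3, 1 days — not constant, but cyclic with period 3.
The events fall on every Monday, Thursday and Friday.
The following Monday is Jul 30 2007.
Next Thursday: Aug 2 2007.
Next Friday: Aug 3 2007.

Jul 30 2007, Aug 2 2007, Aug 3 2007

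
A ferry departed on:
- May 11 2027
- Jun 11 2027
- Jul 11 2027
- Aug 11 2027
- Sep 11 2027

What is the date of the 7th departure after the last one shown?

The day-of-month is always 11 (31, 30, 31, 31 days between events).
So this recurs on the 11th of each month.
October 2027: Oct 11 2027.
November 2027: Nov 11 2027.
December 2027: Dec 11 2027.
Next: January 2028 → Jan 11 2028.
February 2028: Feb 11 2028.
Next: March 2028 → Mar 11 2028.
April 2028: Apr 11 2028.

Apr 11 2028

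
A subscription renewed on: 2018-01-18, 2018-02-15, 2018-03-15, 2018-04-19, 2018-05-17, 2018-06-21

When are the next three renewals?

These are Thursdays at 28- or 35-day spacing (28, 28, 35, 28, 35).
The pattern: 3rd Thursday of the month.
3rd Thursday of July 2018: 2018-07-19.
August 2018 — 3rd Thursday is 2018-08-16.
3rd Thursday of September 2018: 2018-09-20.

2018-07-19, 2018-08-16, 2018-09-20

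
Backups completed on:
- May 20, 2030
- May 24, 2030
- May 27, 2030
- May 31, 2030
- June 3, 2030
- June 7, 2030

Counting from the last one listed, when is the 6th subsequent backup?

The gap pattern 4, 3, 4, 3, 4 repeats every 2 events.
These are the Mondays and Fridays of each week.
Next Monday: June 10, 2030.
The following Friday is June 14, 2030.
The following Monday is June 17, 2030.
Next Friday: June 21, 2030.
Next Monday: June 24, 2030.
The following Friday is June 28, 2030.

June 28, 2030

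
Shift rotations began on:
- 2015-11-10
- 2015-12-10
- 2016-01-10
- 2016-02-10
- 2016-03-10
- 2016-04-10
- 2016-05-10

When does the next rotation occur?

2016-06-10

The day-of-month is always 10 (30, 31, 31, 29, 31, 30 days between events).
So this recurs on the 10th of each month.
Next: June 2016 → 2016-06-10.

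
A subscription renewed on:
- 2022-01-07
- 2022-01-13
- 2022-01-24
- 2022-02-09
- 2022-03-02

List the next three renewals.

2022-03-28, 2022-04-28, 2022-06-03

Gaps: 6, 11, 16, 21 days — each gap is 5 larger than the previous one.
Next gap: 26 days. 2022-03-02 + 26 days = 2022-03-28.
Next gap: 31 days. 2022-03-28 + 31 days = 2022-04-28.
Next gap: 36 days. 2022-04-28 + 36 days = 2022-06-03.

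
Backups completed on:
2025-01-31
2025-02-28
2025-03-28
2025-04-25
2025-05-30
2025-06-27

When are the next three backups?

These are Fridays with 28, 28, 28, 35, 28-day gaps.
Each is the final Friday of its month — 2025-01-31 is past the 28th, so '4th Friday' doesn't fit.
Last Friday of July 2025: 2025-07-25.
Last Friday of August 2025: 2025-08-29.
Last Friday of September 2025: 2025-09-26.

2025-07-25, 2025-08-29, 2025-09-26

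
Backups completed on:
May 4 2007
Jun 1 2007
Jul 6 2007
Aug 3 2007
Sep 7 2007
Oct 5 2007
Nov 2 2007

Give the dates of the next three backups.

Dec 7 2007, Jan 4 2008, Feb 1 2008

Gaps: 28, 35, 28, 35, 28, 28 days — a mix of 28 and 35. Every date is a Friday.
Each is the 1st Friday of its month.
December 2007 — 1st Friday is Dec 7 2007.
1st Friday of January 2008: Jan 4 2008.
1st Friday of February 2008: Feb 1 2008.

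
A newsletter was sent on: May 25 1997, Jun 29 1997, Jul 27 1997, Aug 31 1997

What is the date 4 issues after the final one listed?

Dec 28 1997

Every date is a Sunday; gaps 35, 28, 35 days.
Each is the last Sunday of its month (at least one falls on the 29th or later, ruling out '4th Sunday').
Last Sunday of September 1997: Sep 28 1997.
October 1997 ends with Sunday Oct 26 1997.
Last Sunday of November 1997: Nov 30 1997.
December 1997 ends with Sunday Dec 28 1997.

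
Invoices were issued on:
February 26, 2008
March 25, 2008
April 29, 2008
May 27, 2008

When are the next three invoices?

June 24, 2008; July 29, 2008; August 26, 2008

Every date is a Tuesday; gaps 28, 35, 28 days.
Each is the last Tuesday of its month (at least one falls on the 29th or later, ruling out '4th Tuesday').
Last Tuesday of June 2008: June 24, 2008.
Last Tuesday of July 2008: July 29, 2008.
August 2008 ends with Tuesday August 26, 2008.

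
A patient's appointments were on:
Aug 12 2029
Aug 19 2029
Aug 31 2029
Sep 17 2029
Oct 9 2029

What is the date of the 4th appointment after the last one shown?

Feb 24 2030

Intervals are 7, 12, 17, 22 days — an arithmetic progression with common difference 5.
Next gap: 27 days. Oct 9 2029 + 27 days = Nov 5 2029.
Next gap: 32 days. Nov 5 2029 + 32 days = Dec 7 2029.
Next gap: 37 days. Dec 7 2029 + 37 days = Jan 13 2030.
Next gap: 42 days. Jan 13 2030 + 42 days = Feb 24 2030.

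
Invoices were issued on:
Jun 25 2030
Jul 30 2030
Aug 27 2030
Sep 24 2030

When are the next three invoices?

Every date is a Tuesday; gaps 35, 28, 28 days.
Each is the last Tuesday of its month (at least one falls on the 29th or later, ruling out '4th Tuesday').
October 2030 ends with Tuesday Oct 29 2030.
November 2030 ends with Tuesday Nov 26 2030.
Last Tuesday of December 2030: Dec 31 2030.

Oct 29 2030, Nov 26 2030, Dec 31 2030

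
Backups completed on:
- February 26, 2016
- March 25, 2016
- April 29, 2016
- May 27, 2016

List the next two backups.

All Fridays; the gaps (28, 35, 28) vary with month length.
This is the last Friday of each month.
Last Friday of June 2016: June 24, 2016.
July 2016 ends with Friday July 29, 2016.

June 24, 2016; July 29, 2016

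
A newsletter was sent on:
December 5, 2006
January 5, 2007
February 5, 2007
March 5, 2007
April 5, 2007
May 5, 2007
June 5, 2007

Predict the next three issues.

July 5, 2007; August 5, 2007; September 5, 2007

Gaps: 31, 31, 28, 31, 30, 31 days — not constant. Every event is on the 5th of the month.
Pattern: the 5th of each month.
July 2007: July 5, 2007.
August 2007: August 5, 2007.
September 2007: September 5, 2007.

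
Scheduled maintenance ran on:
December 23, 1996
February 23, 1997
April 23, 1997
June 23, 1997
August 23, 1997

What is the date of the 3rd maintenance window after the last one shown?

February 23, 1998

The day-of-month is always 23 (62, 59, 61, 61 days between events).
So this recurs on the 23rd of every 2 months.
Next: October 1997 → October 23, 1997.
December 1997: December 23, 1997.
Next: February 1998 → February 23, 1998.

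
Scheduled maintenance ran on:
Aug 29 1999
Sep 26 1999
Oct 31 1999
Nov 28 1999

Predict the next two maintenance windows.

All Sundays; the gaps (28, 35, 28) vary with month length.
This is the last Sunday of each month.
Last Sunday of December 1999: Dec 26 1999.
Last Sunday of January 2000: Jan 30 2000.

Dec 26 1999, Jan 30 2000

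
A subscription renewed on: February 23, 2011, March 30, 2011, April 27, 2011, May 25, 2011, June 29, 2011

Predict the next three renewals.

July 27, 2011; August 31, 2011; September 28, 2011

These are Wednesdays with 35, 28, 28, 35-day gaps.
Each is the final Wednesday of its month — March 30, 2011 is past the 28th, so '4th Wednesday' doesn't fit.
Last Wednesday of July 2011: July 27, 2011.
August 2011 ends with Wednesday August 31, 2011.
Last Wednesday of September 2011: September 28, 2011.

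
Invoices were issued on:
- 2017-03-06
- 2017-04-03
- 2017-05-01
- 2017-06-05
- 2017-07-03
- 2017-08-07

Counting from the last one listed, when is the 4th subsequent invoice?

2017-12-04

All dates are Mondays, 28, 28, 35, 28, 35 days apart.
Specifically, the 1st Monday of each month.
September 2017 — 1st Monday is 2017-09-04.
October 2017 — 1st Monday is 2017-10-02.
1st Monday of November 2017: 2017-11-06.
1st Monday of December 2017: 2017-12-04.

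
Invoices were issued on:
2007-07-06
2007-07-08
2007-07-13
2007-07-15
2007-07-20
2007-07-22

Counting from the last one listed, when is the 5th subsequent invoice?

2007-08-10

Every event lands on a Friday or Sunday (gaps cycle 2, 5, 2, 5, 2).
So the schedule is: every Friday and Sunday.
The following Friday is 2007-07-27.
The following Sunday is 2007-07-29.
The following Friday is 2007-08-03.
The following Sunday is 2007-08-05.
The following Friday is 2007-08-10.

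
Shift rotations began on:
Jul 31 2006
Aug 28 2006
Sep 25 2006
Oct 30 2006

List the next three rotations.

Nov 27 2006, Dec 25 2006, Jan 29 2007

Every date is a Monday; gaps 28, 28, 35 days.
Each is the last Monday of its month (at least one falls on the 29th or later, ruling out '4th Monday').
Last Monday of November 2006: Nov 27 2006.
December 2006 ends with Monday Dec 25 2006.
January 2007 ends with Monday Jan 29 2007.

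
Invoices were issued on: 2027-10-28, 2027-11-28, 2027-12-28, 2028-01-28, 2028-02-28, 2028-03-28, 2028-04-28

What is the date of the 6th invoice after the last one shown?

2028-10-28

Each date is the 28th; the gaps (31, 30, 31, 31, 29, 31) track the month lengths.
The rule is the 28th of each month.
May 2028: 2028-05-28.
Next: June 2028 → 2028-06-28.
Next: July 2028 → 2028-07-28.
Next: August 2028 → 2028-08-28.
Next: September 2028 → 2028-09-28.
Next: October 2028 → 2028-10-28.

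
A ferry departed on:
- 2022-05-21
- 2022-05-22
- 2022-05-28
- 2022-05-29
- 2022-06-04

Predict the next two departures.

Gaps: 1, 6, 1, 6 days — not constant, but cyclic with period 2.
The events fall on every Saturday and Sunday.
Next Sunday: 2022-06-05.
Next Saturday: 2022-06-11.

2022-06-05, 2022-06-11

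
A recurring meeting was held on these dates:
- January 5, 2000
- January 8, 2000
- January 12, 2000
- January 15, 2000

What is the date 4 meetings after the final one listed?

Every event lands on a Wednesday or Saturday (gaps cycle 3, 4, 3).
So the schedule is: every Wednesday and Saturday.
The following Wednesday is January 19, 2000.
The following Saturday is January 22, 2000.
The following Wednesday is January 26, 2000.
The following Saturday is January 29, 2000.

January 29, 2000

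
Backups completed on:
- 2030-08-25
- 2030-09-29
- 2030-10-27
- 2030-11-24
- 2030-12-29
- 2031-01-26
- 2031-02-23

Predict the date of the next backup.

These are Sundays with 35, 28, 28, 35, 28, 28-day gaps.
Each is the final Sunday of its month — 2030-09-29 is past the 28th, so '4th Sunday' doesn't fit.
Last Sunday of March 2031: 2031-03-30.

2031-03-30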